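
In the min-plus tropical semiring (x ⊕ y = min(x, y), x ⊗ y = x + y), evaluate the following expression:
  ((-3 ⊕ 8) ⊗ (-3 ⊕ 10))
((-3 ⊕ 8) ⊗ (-3 ⊕ 10)) = -6

Expand innermost to outermost. Recall ⊕ takes the minimum of its arguments and ⊗ takes their sum. Working out the expression ((-3 ⊕ 8) ⊗ (-3 ⊕ 10)) gives -6.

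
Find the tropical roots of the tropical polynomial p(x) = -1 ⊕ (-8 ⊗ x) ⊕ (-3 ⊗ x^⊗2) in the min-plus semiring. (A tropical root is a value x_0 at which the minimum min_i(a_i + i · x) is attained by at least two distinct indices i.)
Roots: {-5, 7}

Each tropical root is a break point of the lower envelope of the lines y = a_i + i · x (there are 3 lines, with slopes 0, 1, ..., 2). Only the lines that attain the minimum somewhere contribute to roots; other lines are dominated. Here the surviving (envelope) indices are i = 2, i = 1, i = 0.
Intersections between consecutive envelope lines give the roots: for adjacent envelope indices i < j the intersection is x = (a_i − a_j) / (j − i). Reading off the sorted break points: {-5, 7}.
Verification: at each break x_0, at least two indices attain the minimum of min_i(a_i + i · x_0).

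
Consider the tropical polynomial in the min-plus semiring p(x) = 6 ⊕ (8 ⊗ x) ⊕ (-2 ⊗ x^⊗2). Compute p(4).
p(4) = 6

A tropical monomial a ⊗ x^⊗i evaluates to a + i · x. Evaluating each term at x = 4:
  Term 0 contributes 6 + 0 · 4 = 6
  Term 1 contributes 8 + 1 · 4 = 12
  Term 2 contributes -2 + 2 · 4 = 6
p(4) = ⊕ of these = min[6, 12, 6] = 6.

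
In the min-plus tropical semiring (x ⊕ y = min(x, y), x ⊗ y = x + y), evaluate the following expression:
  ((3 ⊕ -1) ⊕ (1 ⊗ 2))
((3 ⊕ -1) ⊕ (1 ⊗ 2)) = -1

Expand innermost to outermost. Recall ⊕ takes the minimum of its arguments and ⊗ takes their sum. Working out the expression ((3 ⊕ -1) ⊕ (1 ⊗ 2)) gives -1.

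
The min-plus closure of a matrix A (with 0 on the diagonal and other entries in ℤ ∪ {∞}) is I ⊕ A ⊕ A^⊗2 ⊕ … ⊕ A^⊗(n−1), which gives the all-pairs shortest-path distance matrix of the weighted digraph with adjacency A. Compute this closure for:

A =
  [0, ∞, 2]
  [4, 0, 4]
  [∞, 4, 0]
Closure =
  [0, 6, 2]
  [4, 0, 4]
  [8, 4, 0]

This is the Floyd-Warshall all-pairs shortest-path computation. For each intermediate vertex k = 0, 1, …, 2, update dist[i][j] ← min(dist[i][j], dist[i][k] + dist[k][j]). The final matrix gives, for each (i, j), the minimum total weight of any directed path from i to j (possibly empty when i = j).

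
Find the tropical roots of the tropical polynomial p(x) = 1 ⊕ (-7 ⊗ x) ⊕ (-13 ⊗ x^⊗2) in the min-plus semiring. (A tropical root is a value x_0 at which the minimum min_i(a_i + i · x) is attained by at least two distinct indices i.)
Roots: {6, 8}

Each tropical root is a break point of the lower envelope of the lines y = a_i + i · x (there are 3 lines, with slopes 0, 1, ..., 2). Only the lines that attain the minimum somewhere contribute to roots; other lines are dominated. Here the surviving (envelope) indices are i = 2, i = 1, i = 0.
Intersections between consecutive envelope lines give the roots: for adjacent envelope indices i < j the intersection is x = (a_i − a_j) / (j − i). Reading off the sorted break points: {6, 8}.
Verification: at each break x_0, at least two indices attain the minimum of min_i(a_i + i · x_0).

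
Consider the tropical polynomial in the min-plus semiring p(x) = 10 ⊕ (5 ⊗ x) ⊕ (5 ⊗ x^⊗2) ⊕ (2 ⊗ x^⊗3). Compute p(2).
p(2) = 7

A tropical monomial a ⊗ x^⊗i evaluates to a + i · x. Evaluating each term at x = 2:
  Term 0 contributes 10 + 0 · 2 = 10
  Term 1 contributes 5 + 1 · 2 = 7
  Term 2 contributes 5 + 2 · 2 = 9
  Term 3 contributes 2 + 3 · 2 = 8
p(2) = ⊕ of these = min[10, 7, 9, 8] = 7.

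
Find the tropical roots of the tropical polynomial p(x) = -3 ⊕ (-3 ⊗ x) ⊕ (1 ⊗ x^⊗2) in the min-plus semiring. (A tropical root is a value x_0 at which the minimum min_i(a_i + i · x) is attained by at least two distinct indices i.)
Roots: {-4, 0}

Each tropical root is a break point of the lower envelope of the lines y = a_i + i · x (there are 3 lines, with slopes 0, 1, ..., 2). Only the lines that attain the minimum somewhere contribute to roots; other lines are dominated. Here the surviving (envelope) indices are i = 2, i = 1, i = 0.
Intersections between consecutive envelope lines give the roots: for adjacent envelope indices i < j the intersection is x = (a_i − a_j) / (j − i). Reading off the sorted break points: {-4, 0}.
Verification: at each break x_0, at least two indices attain the minimum of min_i(a_i + i · x_0).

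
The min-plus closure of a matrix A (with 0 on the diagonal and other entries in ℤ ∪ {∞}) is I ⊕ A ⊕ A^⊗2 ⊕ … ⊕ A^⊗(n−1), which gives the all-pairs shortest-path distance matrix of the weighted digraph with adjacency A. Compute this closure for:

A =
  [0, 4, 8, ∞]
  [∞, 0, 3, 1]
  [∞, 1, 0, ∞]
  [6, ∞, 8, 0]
Closure =
  [0, 4, 7, 5]
  [7, 0, 3, 1]
  [8, 1, 0, 2]
  [6, 9, 8, 0]

This is the Floyd-Warshall all-pairs shortest-path computation. For each intermediate vertex k = 0, 1, …, 3, update dist[i][j] ← min(dist[i][j], dist[i][k] + dist[k][j]). The final matrix gives, for each (i, j), the minimum total weight of any directed path from i to j (possibly empty when i = j).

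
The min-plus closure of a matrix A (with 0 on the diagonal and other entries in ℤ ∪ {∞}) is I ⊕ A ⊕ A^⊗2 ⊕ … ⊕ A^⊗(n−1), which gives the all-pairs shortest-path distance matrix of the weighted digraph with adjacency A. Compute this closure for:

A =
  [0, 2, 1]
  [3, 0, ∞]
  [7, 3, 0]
Closure =
  [0, 2, 1]
  [3, 0, 4]
  [6, 3, 0]

This is the Floyd-Warshall all-pairs shortest-path computation. For each intermediate vertex k = 0, 1, …, 2, update dist[i][j] ← min(dist[i][j], dist[i][k] + dist[k][j]). The final matrix gives, for each (i, j), the minimum total weight of any directed path from i to j (possibly empty when i = j).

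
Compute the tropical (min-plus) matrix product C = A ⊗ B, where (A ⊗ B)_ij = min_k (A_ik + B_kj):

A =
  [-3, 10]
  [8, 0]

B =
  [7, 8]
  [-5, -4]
A ⊗ B =
  [4, 5]
  [-5, -4]

Apply the min-plus product entry-by-entry:
  C[0][0] = min over k of (A[0][0] + B[0][0] = -3 + 7 = 4, A[0][1] + B[1][0] = 10 + -5 = 5) = 4 (attained at k = 0)
  C[0][1] = min over k of (A[0][0] + B[0][1] = -3 + 8 = 5, A[0][1] + B[1][1] = 10 + -4 = 6) = 5 (attained at k = 0)
  C[1][0] = min over k of (A[1][0] + B[0][0] = 8 + 7 = 15, A[1][1] + B[1][0] = 0 + -5 = -5) = -5 (attained at k = 1)
  C[1][1] = min over k of (A[1][0] + B[0][1] = 8 + 8 = 16, A[1][1] + B[1][1] = 0 + -4 = -4) = -4 (attained at k = 1)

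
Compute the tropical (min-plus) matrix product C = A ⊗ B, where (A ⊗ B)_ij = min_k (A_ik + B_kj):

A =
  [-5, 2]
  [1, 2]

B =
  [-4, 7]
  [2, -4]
A ⊗ B =
  [-9, -2]
  [-3, -2]

Apply the min-plus product entry-by-entry:
  C[0][0] = min over k of (A[0][0] + B[0][0] = -5 + -4 = -9, A[0][1] + B[1][0] = 2 + 2 = 4) = -9 (attained at k = 0)
  C[0][1] = min over k of (A[0][0] + B[0][1] = -5 + 7 = 2, A[0][1] + B[1][1] = 2 + -4 = -2) = -2 (attained at k = 1)
  C[1][0] = min over k of (A[1][0] + B[0][0] = 1 + -4 = -3, A[1][1] + B[1][0] = 2 + 2 = 4) = -3 (attained at k = 0)
  C[1][1] = min over k of (A[1][0] + B[0][1] = 1 + 7 = 8, A[1][1] + B[1][1] = 2 + -4 = -2) = -2 (attained at k = 1)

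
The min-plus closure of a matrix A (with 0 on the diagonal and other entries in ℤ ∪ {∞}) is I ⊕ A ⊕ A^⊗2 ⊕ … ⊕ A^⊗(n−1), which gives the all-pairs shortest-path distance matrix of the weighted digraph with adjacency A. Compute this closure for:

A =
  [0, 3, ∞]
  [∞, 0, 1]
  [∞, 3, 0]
Closure =
  [0, 3, 4]
  [∞, 0, 1]
  [∞, 3, 0]

This is the Floyd-Warshall all-pairs shortest-path computation. For each intermediate vertex k = 0, 1, …, 2, update dist[i][j] ← min(dist[i][j], dist[i][k] + dist[k][j]). The final matrix gives, for each (i, j), the minimum total weight of any directed path from i to j (possibly empty when i = j).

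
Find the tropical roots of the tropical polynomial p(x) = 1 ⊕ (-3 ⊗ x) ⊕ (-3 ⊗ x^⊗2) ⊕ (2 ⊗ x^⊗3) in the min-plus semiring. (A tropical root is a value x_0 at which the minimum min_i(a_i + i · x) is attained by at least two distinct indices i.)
Roots: {-5, 0, 4}

Each tropical root is a break point of the lower envelope of the lines y = a_i + i · x (there are 4 lines, with slopes 0, 1, ..., 3). Only the lines that attain the minimum somewhere contribute to roots; other lines are dominated. Here the surviving (envelope) indices are i = 3, i = 2, i = 1, i = 0.
Intersections between consecutive envelope lines give the roots: for adjacent envelope indices i < j the intersection is x = (a_i − a_j) / (j − i). Reading off the sorted break points: {-5, 0, 4}.
Verification: at each break x_0, at least two indices attain the minimum of min_i(a_i + i · x_0).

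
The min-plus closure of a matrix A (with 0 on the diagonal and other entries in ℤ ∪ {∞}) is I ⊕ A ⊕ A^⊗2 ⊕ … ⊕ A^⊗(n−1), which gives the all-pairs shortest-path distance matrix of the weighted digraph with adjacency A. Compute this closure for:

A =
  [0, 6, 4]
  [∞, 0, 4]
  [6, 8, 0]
Closure =
  [0, 6, 4]
  [10, 0, 4]
  [6, 8, 0]

This is the Floyd-Warshall all-pairs shortest-path computation. For each intermediate vertex k = 0, 1, …, 2, update dist[i][j] ← min(dist[i][j], dist[i][k] + dist[k][j]). The final matrix gives, for each (i, j), the minimum total weight of any directed path from i to j (possibly empty when i = j).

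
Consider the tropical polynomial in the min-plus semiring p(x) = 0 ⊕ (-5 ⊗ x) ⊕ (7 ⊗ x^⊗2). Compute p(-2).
p(-2) = -7

A tropical monomial a ⊗ x^⊗i evaluates to a + i · x. Evaluating each term at x = -2:
  Term 0 contributes 0 + 0 · -2 = 0
  Term 1 contributes -5 + 1 · -2 = -7
  Term 2 contributes 7 + 2 · -2 = 3
p(-2) = ⊕ of these = min[0, -7, 3] = -7.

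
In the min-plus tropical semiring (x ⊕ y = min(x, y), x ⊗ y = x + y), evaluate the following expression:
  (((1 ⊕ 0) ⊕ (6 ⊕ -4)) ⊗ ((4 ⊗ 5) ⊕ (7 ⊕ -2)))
(((1 ⊕ 0) ⊕ (6 ⊕ -4)) ⊗ ((4 ⊗ 5) ⊕ (7 ⊕ -2))) = -6

Expand innermost to outermost. Recall ⊕ takes the minimum of its arguments and ⊗ takes their sum. Working out the expression (((1 ⊕ 0) ⊕ (6 ⊕ -4)) ⊗ ((4 ⊗ 5) ⊕ (7 ⊕ -2))) gives -6.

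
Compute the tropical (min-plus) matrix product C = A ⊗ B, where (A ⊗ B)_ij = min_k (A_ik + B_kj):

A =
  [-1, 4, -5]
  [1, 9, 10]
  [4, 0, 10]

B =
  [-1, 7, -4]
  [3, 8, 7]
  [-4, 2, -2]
A ⊗ B =
  [-9, -3, -7]
  [0, 8, -3]
  [3, 8, 0]

Apply the min-plus product entry-by-entry:
  C[0][0] = min over k of (A[0][0] + B[0][0] = -1 + -1 = -2, A[0][1] + B[1][0] = 4 + 3 = 7, A[0][2] + B[2][0] = -5 + -4 = -9) = -9 (attained at k = 2)
  C[0][1] = min over k of (A[0][0] + B[0][1] = -1 + 7 = 6, A[0][1] + B[1][1] = 4 + 8 = 12, A[0][2] + B[2][1] = -5 + 2 = -3) = -3 (attained at k = 2)
  C[0][2] = min over k of (A[0][0] + B[0][2] = -1 + -4 = -5, A[0][1] + B[1][2] = 4 + 7 = 11, A[0][2] + B[2][2] = -5 + -2 = -7) = -7 (attained at k = 2)
  C[1][0] = min over k of (A[1][0] + B[0][0] = 1 + -1 = 0, A[1][1] + B[1][0] = 9 + 3 = 12, A[1][2] + B[2][0] = 10 + -4 = 6) = 0 (attained at k = 0)
  C[1][1] = min over k of (A[1][0] + B[0][1] = 1 + 7 = 8, A[1][1] + B[1][1] = 9 + 8 = 17, A[1][2] + B[2][1] = 10 + 2 = 12) = 8 (attained at k = 0)
  C[1][2] = min over k of (A[1][0] + B[0][2] = 1 + -4 = -3, A[1][1] + B[1][2] = 9 + 7 = 16, A[1][2] + B[2][2] = 10 + -2 = 8) = -3 (attained at k = 0)
  C[2][0] = min over k of (A[2][0] + B[0][0] = 4 + -1 = 3, A[2][1] + B[1][0] = 0 + 3 = 3, A[2][2] + B[2][0] = 10 + -4 = 6) = 3 (attained at k = 0)
  C[2][1] = min over k of (A[2][0] + B[0][1] = 4 + 7 = 11, A[2][1] + B[1][1] = 0 + 8 = 8, A[2][2] + B[2][1] = 10 + 2 = 12) = 8 (attained at k = 1)
  C[2][2] = min over k of (A[2][0] + B[0][2] = 4 + -4 = 0, A[2][1] + B[1][2] = 0 + 7 = 7, A[2][2] + B[2][2] = 10 + -2 = 8) = 0 (attained at k = 0)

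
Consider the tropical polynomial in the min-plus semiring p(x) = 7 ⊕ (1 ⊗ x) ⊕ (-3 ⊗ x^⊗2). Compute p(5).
p(5) = 6

A tropical monomial a ⊗ x^⊗i evaluates to a + i · x. Evaluating each term at x = 5:
  Term 0 contributes 7 + 0 · 5 = 7
  Term 1 contributes 1 + 1 · 5 = 6
  Term 2 contributes -3 + 2 · 5 = 7
p(5) = ⊕ of these = min[7, 6, 7] = 6.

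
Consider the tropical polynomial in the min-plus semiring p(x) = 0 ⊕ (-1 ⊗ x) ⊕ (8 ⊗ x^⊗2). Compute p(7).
p(7) = 0

A tropical monomial a ⊗ x^⊗i evaluates to a + i · x. Evaluating each term at x = 7:
  Term 0 contributes 0 + 0 · 7 = 0
  Term 1 contributes -1 + 1 · 7 = 6
  Term 2 contributes 8 + 2 · 7 = 22
p(7) = ⊕ of these = min[0, 6, 22] = 0.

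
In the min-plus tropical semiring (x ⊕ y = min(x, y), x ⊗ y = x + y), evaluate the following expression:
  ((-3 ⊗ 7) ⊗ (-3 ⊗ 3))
((-3 ⊗ 7) ⊗ (-3 ⊗ 3)) = 4

Expand innermost to outermost. Recall ⊕ takes the minimum of its arguments and ⊗ takes their sum. Working out the expression ((-3 ⊗ 7) ⊗ (-3 ⊗ 3)) gives 4.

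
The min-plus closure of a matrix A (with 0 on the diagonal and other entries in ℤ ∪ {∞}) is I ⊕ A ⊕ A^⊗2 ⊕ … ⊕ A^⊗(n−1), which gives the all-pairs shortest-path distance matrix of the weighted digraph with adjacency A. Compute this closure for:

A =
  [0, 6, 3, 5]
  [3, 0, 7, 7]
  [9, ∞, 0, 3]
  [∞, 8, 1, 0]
Closure =
  [0, 6, 3, 5]
  [3, 0, 6, 7]
  [9, 11, 0, 3]
  [10, 8, 1, 0]

This is the Floyd-Warshall all-pairs shortest-path computation. For each intermediate vertex k = 0, 1, …, 3, update dist[i][j] ← min(dist[i][j], dist[i][k] + dist[k][j]). The final matrix gives, for each (i, j), the minimum total weight of any directed path from i to j (possibly empty when i = j).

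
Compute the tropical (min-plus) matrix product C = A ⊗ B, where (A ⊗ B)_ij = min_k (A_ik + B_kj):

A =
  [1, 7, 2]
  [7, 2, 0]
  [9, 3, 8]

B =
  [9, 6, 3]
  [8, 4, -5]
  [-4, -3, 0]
A ⊗ B =
  [-2, -1, 2]
  [-4, -3, -3]
  [4, 5, -2]

Apply the min-plus product entry-by-entry:
  C[0][0] = min over k of (A[0][0] + B[0][0] = 1 + 9 = 10, A[0][1] + B[1][0] = 7 + 8 = 15, A[0][2] + B[2][0] = 2 + -4 = -2) = -2 (attained at k = 2)
  C[0][1] = min over k of (A[0][0] + B[0][1] = 1 + 6 = 7, A[0][1] + B[1][1] = 7 + 4 = 11, A[0][2] + B[2][1] = 2 + -3 = -1) = -1 (attained at k = 2)
  C[0][2] = min over k of (A[0][0] + B[0][2] = 1 + 3 = 4, A[0][1] + B[1][2] = 7 + -5 = 2, A[0][2] + B[2][2] = 2 + 0 = 2) = 2 (attained at k = 1)
  C[1][0] = min over k of (A[1][0] + B[0][0] = 7 + 9 = 16, A[1][1] + B[1][0] = 2 + 8 = 10, A[1][2] + B[2][0] = 0 + -4 = -4) = -4 (attained at k = 2)
  C[1][1] = min over k of (A[1][0] + B[0][1] = 7 + 6 = 13, A[1][1] + B[1][1] = 2 + 4 = 6, A[1][2] + B[2][1] = 0 + -3 = -3) = -3 (attained at k = 2)
  C[1][2] = min over k of (A[1][0] + B[0][2] = 7 + 3 = 10, A[1][1] + B[1][2] = 2 + -5 = -3, A[1][2] + B[2][2] = 0 + 0 = 0) = -3 (attained at k = 1)
  C[2][0] = min over k of (A[2][0] + B[0][0] = 9 + 9 = 18, A[2][1] + B[1][0] = 3 + 8 = 11, A[2][2] + B[2][0] = 8 + -4 = 4) = 4 (attained at k = 2)
  C[2][1] = min over k of (A[2][0] + B[0][1] = 9 + 6 = 15, A[2][1] + B[1][1] = 3 + 4 = 7, A[2][2] + B[2][1] = 8 + -3 = 5) = 5 (attained at k = 2)
  C[2][2] = min over k of (A[2][0] + B[0][2] = 9 + 3 = 12, A[2][1] + B[1][2] = 3 + -5 = -2, A[2][2] + B[2][2] = 8 + 0 = 8) = -2 (attained at k = 1)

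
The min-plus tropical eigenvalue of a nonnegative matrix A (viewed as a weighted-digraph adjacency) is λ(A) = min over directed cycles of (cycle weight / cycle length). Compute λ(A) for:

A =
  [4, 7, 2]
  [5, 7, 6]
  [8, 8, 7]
λ(A) = 4

Enumerate directed cycles and compute their means (weight / length). Sample:
  cycle 0 → 0: weight = 4, length = 1, mean = 4/1 ≈ 4.000
  cycle 1 → 1: weight = 7, length = 1, mean = 7/1 ≈ 7.000
  cycle 2 → 2: weight = 7, length = 1, mean = 7/1 ≈ 7.000
  cycle 0 → 1 → 0: weight = 12, length = 2, mean = 12/2 ≈ 6.000
  cycle 0 → 2 → 0: weight = 10, length = 2, mean = 10/2 ≈ 5.000
  cycle 1 → 0 → 1: weight = 12, length = 2, mean = 12/2 ≈ 6.000
Minimum mean = 4.000, attained e.g. along the cycle 0 → 0 with weight 4 and length 1. So λ(A) = 4/1 = 4.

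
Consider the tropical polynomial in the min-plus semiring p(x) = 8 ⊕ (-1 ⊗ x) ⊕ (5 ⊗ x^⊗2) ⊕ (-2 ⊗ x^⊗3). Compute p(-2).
p(-2) = -8

A tropical monomial a ⊗ x^⊗i evaluates to a + i · x. Evaluating each term at x = -2:
  Term 0 contributes 8 + 0 · -2 = 8
  Term 1 contributes -1 + 1 · -2 = -3
  Term 2 contributes 5 + 2 · -2 = 1
  Term 3 contributes -2 + 3 · -2 = -8
p(-2) = ⊕ of these = min[8, -3, 1, -8] = -8.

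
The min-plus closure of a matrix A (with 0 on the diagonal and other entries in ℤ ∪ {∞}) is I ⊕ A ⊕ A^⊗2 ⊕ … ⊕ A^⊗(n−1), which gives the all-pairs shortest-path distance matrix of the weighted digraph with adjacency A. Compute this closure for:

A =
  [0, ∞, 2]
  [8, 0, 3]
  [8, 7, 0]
Closure =
  [0, 9, 2]
  [8, 0, 3]
  [8, 7, 0]

This is the Floyd-Warshall all-pairs shortest-path computation. For each intermediate vertex k = 0, 1, …, 2, update dist[i][j] ← min(dist[i][j], dist[i][k] + dist[k][j]). The final matrix gives, for each (i, j), the minimum total weight of any directed path from i to j (possibly empty when i = j).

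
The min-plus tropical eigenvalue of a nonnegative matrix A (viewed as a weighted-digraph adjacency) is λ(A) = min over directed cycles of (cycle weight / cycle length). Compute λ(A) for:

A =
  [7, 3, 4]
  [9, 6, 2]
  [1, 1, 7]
λ(A) = 3/2

Enumerate directed cycles and compute their means (weight / length). Sample:
  cycle 0 → 0: weight = 7, length = 1, mean = 7/1 ≈ 7.000
  cycle 1 → 1: weight = 6, length = 1, mean = 6/1 ≈ 6.000
  cycle 2 → 2: weight = 7, length = 1, mean = 7/1 ≈ 7.000
  cycle 0 → 1 → 0: weight = 12, length = 2, mean = 12/2 ≈ 6.000
  cycle 0 → 2 → 0: weight = 5, length = 2, mean = 5/2 ≈ 2.500
  cycle 1 → 0 → 1: weight = 12, length = 2, mean = 12/2 ≈ 6.000
Minimum mean = 1.500, attained e.g. along the cycle 1 → 2 → 1 with weight 3 and length 2. So λ(A) = 3/2 = 3/2.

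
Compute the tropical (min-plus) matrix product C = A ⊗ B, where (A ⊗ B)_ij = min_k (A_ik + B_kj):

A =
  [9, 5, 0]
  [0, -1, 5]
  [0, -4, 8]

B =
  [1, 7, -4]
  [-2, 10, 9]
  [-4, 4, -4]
A ⊗ B =
  [-4, 4, -4]
  [-3, 7, -4]
  [-6, 6, -4]

Apply the min-plus product entry-by-entry:
  C[0][0] = min over k of (A[0][0] + B[0][0] = 9 + 1 = 10, A[0][1] + B[1][0] = 5 + -2 = 3, A[0][2] + B[2][0] = 0 + -4 = -4) = -4 (attained at k = 2)
  C[0][1] = min over k of (A[0][0] + B[0][1] = 9 + 7 = 16, A[0][1] + B[1][1] = 5 + 10 = 15, A[0][2] + B[2][1] = 0 + 4 = 4) = 4 (attained at k = 2)
  C[0][2] = min over k of (A[0][0] + B[0][2] = 9 + -4 = 5, A[0][1] + B[1][2] = 5 + 9 = 14, A[0][2] + B[2][2] = 0 + -4 = -4) = -4 (attained at k = 2)
  C[1][0] = min over k of (A[1][0] + B[0][0] = 0 + 1 = 1, A[1][1] + B[1][0] = -1 + -2 = -3, A[1][2] + B[2][0] = 5 + -4 = 1) = -3 (attained at k = 1)
  C[1][1] = min over k of (A[1][0] + B[0][1] = 0 + 7 = 7, A[1][1] + B[1][1] = -1 + 10 = 9, A[1][2] + B[2][1] = 5 + 4 = 9) = 7 (attained at k = 0)
  C[1][2] = min over k of (A[1][0] + B[0][2] = 0 + -4 = -4, A[1][1] + B[1][2] = -1 + 9 = 8, A[1][2] + B[2][2] = 5 + -4 = 1) = -4 (attained at k = 0)
  C[2][0] = min over k of (A[2][0] + B[0][0] = 0 + 1 = 1, A[2][1] + B[1][0] = -4 + -2 = -6, A[2][2] + B[2][0] = 8 + -4 = 4) = -6 (attained at k = 1)
  C[2][1] = min over k of (A[2][0] + B[0][1] = 0 + 7 = 7, A[2][1] + B[1][1] = -4 + 10 = 6, A[2][2] + B[2][1] = 8 + 4 = 12) = 6 (attained at k = 1)
  C[2][2] = min over k of (A[2][0] + B[0][2] = 0 + -4 = -4, A[2][1] + B[1][2] = -4 + 9 = 5, A[2][2] + B[2][2] = 8 + -4 = 4) = -4 (attained at k = 0)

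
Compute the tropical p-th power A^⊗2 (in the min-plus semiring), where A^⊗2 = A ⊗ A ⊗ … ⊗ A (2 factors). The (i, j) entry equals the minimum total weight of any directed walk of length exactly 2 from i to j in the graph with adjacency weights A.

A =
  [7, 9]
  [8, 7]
A^⊗2 =
  [14, 16]
  [15, 14]

Each entry (A^⊗2)_ij equals the minimum over all length-2 walks i = v_0 → v_1 → … → v_2 = j of Σ_t A[v_t][v_{t+1}]. For example, for (i, j) = (0, 1) we minimise over 2 possible intermediate vertex sequences; the minimum is 16, attained along the walk 0 → 0 → 1.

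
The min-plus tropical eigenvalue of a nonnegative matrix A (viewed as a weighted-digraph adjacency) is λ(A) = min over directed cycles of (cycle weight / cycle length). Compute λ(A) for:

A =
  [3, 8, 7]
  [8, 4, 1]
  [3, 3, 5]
λ(A) = 2

Enumerate directed cycles and compute their means (weight / length). Sample:
  cycle 0 → 0: weight = 3, length = 1, mean = 3/1 ≈ 3.000
  cycle 1 → 1: weight = 4, length = 1, mean = 4/1 ≈ 4.000
  cycle 2 → 2: weight = 5, length = 1, mean = 5/1 ≈ 5.000
  cycle 0 → 1 → 0: weight = 16, length = 2, mean = 16/2 ≈ 8.000
  cycle 0 → 2 → 0: weight = 10, length = 2, mean = 10/2 ≈ 5.000
  cycle 1 → 0 → 1: weight = 16, length = 2, mean = 16/2 ≈ 8.000
Minimum mean = 2.000, attained e.g. along the cycle 1 → 2 → 1 with weight 4 and length 2. So λ(A) = 4/2 = 2.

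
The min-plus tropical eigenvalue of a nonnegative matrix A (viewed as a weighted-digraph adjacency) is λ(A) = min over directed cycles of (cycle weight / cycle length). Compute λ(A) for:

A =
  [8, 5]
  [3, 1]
λ(A) = 1

Enumerate directed cycles and compute their means (weight / length). Sample:
  cycle 0 → 0: weight = 8, length = 1, mean = 8/1 ≈ 8.000
  cycle 1 → 1: weight = 1, length = 1, mean = 1/1 ≈ 1.000
  cycle 0 → 1 → 0: weight = 8, length = 2, mean = 8/2 ≈ 4.000
  cycle 1 → 0 → 1: weight = 8, length = 2, mean = 8/2 ≈ 4.000
Minimum mean = 1.000, attained e.g. along the cycle 1 → 1 with weight 1 and length 1. So λ(A) = 1/1 = 1.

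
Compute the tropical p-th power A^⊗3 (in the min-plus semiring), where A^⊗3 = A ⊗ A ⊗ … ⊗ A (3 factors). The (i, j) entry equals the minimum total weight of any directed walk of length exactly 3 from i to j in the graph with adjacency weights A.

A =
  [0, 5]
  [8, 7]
A^⊗3 =
  [0, 5]
  [8, 13]

Each entry (A^⊗3)_ij equals the minimum over all length-3 walks i = v_0 → v_1 → … → v_3 = j of Σ_t A[v_t][v_{t+1}]. For example, for (i, j) = (0, 1) we minimise over 4 possible intermediate vertex sequences; the minimum is 5, attained along the walk 0 → 0 → 0 → 1.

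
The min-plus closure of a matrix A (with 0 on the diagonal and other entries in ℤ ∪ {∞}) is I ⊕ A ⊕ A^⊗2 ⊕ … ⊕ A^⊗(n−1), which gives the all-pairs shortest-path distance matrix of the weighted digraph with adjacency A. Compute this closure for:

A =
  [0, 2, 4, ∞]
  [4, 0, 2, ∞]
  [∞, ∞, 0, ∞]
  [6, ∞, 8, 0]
Closure =
  [0, 2, 4, ∞]
  [4, 0, 2, ∞]
  [∞, ∞, 0, ∞]
  [6, 8, 8, 0]

This is the Floyd-Warshall all-pairs shortest-path computation. For each intermediate vertex k = 0, 1, …, 3, update dist[i][j] ← min(dist[i][j], dist[i][k] + dist[k][j]). The final matrix gives, for each (i, j), the minimum total weight of any directed path from i to j (possibly empty when i = j).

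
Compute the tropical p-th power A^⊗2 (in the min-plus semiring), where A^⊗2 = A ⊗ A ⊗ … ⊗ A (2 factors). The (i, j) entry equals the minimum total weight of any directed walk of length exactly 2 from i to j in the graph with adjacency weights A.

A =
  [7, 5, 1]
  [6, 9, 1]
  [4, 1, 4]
A^⊗2 =
  [5, 2, 5]
  [5, 2, 5]
  [7, 5, 2]

Each entry (A^⊗2)_ij equals the minimum over all length-2 walks i = v_0 → v_1 → … → v_2 = j of Σ_t A[v_t][v_{t+1}]. For example, for (i, j) = (0, 2) we minimise over 3 possible intermediate vertex sequences; the minimum is 5, attained along the walk 0 → 2 → 2.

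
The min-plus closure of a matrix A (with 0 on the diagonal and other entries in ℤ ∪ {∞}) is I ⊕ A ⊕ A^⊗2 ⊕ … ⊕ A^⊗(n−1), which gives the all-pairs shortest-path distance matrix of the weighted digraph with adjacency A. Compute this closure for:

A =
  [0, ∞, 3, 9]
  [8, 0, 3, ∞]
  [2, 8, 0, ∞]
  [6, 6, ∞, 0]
Closure =
  [0, 11, 3, 9]
  [5, 0, 3, 14]
  [2, 8, 0, 11]
  [6, 6, 9, 0]

This is the Floyd-Warshall all-pairs shortest-path computation. For each intermediate vertex k = 0, 1, …, 3, update dist[i][j] ← min(dist[i][j], dist[i][k] + dist[k][j]). The final matrix gives, for each (i, j), the minimum total weight of any directed path from i to j (possibly empty when i = j).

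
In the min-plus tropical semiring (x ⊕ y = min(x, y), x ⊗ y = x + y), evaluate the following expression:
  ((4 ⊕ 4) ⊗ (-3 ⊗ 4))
((4 ⊕ 4) ⊗ (-3 ⊗ 4)) = 5

Expand innermost to outermost. Recall ⊕ takes the minimum of its arguments and ⊗ takes their sum. Working out the expression ((4 ⊕ 4) ⊗ (-3 ⊗ 4)) gives 5.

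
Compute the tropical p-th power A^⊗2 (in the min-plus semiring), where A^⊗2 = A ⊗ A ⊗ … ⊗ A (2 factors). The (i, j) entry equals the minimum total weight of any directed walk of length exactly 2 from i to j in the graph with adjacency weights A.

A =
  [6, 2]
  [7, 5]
A^⊗2 =
  [9, 7]
  [12, 9]

Each entry (A^⊗2)_ij equals the minimum over all length-2 walks i = v_0 → v_1 → … → v_2 = j of Σ_t A[v_t][v_{t+1}]. For example, for (i, j) = (0, 1) we minimise over 2 possible intermediate vertex sequences; the minimum is 7, attained along the walk 0 → 1 → 1.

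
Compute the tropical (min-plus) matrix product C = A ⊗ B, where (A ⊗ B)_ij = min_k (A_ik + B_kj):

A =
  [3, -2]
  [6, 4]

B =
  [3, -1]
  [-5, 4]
A ⊗ B =
  [-7, 2]
  [-1, 5]

Apply the min-plus product entry-by-entry:
  C[0][0] = min over k of (A[0][0] + B[0][0] = 3 + 3 = 6, A[0][1] + B[1][0] = -2 + -5 = -7) = -7 (attained at k = 1)
  C[0][1] = min over k of (A[0][0] + B[0][1] = 3 + -1 = 2, A[0][1] + B[1][1] = -2 + 4 = 2) = 2 (attained at k = 0)
  C[1][0] = min over k of (A[1][0] + B[0][0] = 6 + 3 = 9, A[1][1] + B[1][0] = 4 + -5 = -1) = -1 (attained at k = 1)
  C[1][1] = min over k of (A[1][0] + B[0][1] = 6 + -1 = 5, A[1][1] + B[1][1] = 4 + 4 = 8) = 5 (attained at k = 0)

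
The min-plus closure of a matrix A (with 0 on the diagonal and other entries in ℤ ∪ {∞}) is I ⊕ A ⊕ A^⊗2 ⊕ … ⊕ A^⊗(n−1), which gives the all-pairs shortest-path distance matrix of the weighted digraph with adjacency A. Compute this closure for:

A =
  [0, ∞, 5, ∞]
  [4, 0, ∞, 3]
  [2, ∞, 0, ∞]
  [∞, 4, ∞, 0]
Closure =
  [0, ∞, 5, ∞]
  [4, 0, 9, 3]
  [2, ∞, 0, ∞]
  [8, 4, 13, 0]

This is the Floyd-Warshall all-pairs shortest-path computation. For each intermediate vertex k = 0, 1, …, 3, update dist[i][j] ← min(dist[i][j], dist[i][k] + dist[k][j]). The final matrix gives, for each (i, j), the minimum total weight of any directed path from i to j (possibly empty when i = j).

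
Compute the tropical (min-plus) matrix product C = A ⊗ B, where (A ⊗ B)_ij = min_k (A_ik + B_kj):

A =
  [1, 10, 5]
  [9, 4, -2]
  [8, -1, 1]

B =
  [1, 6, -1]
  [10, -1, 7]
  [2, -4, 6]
A ⊗ B =
  [2, 1, 0]
  [0, -6, 4]
  [3, -3, 6]

Apply the min-plus product entry-by-entry:
  C[0][0] = min over k of (A[0][0] + B[0][0] = 1 + 1 = 2, A[0][1] + B[1][0] = 10 + 10 = 20, A[0][2] + B[2][0] = 5 + 2 = 7) = 2 (attained at k = 0)
  C[0][1] = min over k of (A[0][0] + B[0][1] = 1 + 6 = 7, A[0][1] + B[1][1] = 10 + -1 = 9, A[0][2] + B[2][1] = 5 + -4 = 1) = 1 (attained at k = 2)
  C[0][2] = min over k of (A[0][0] + B[0][2] = 1 + -1 = 0, A[0][1] + B[1][2] = 10 + 7 = 17, A[0][2] + B[2][2] = 5 + 6 = 11) = 0 (attained at k = 0)
  C[1][0] = min over k of (A[1][0] + B[0][0] = 9 + 1 = 10, A[1][1] + B[1][0] = 4 + 10 = 14, A[1][2] + B[2][0] = -2 + 2 = 0) = 0 (attained at k = 2)
  C[1][1] = min over k of (A[1][0] + B[0][1] = 9 + 6 = 15, A[1][1] + B[1][1] = 4 + -1 = 3, A[1][2] + B[2][1] = -2 + -4 = -6) = -6 (attained at k = 2)
  C[1][2] = min over k of (A[1][0] + B[0][2] = 9 + -1 = 8, A[1][1] + B[1][2] = 4 + 7 = 11, A[1][2] + B[2][2] = -2 + 6 = 4) = 4 (attained at k = 2)
  C[2][0] = min over k of (A[2][0] + B[0][0] = 8 + 1 = 9, A[2][1] + B[1][0] = -1 + 10 = 9, A[2][2] + B[2][0] = 1 + 2 = 3) = 3 (attained at k = 2)
  C[2][1] = min over k of (A[2][0] + B[0][1] = 8 + 6 = 14, A[2][1] + B[1][1] = -1 + -1 = -2, A[2][2] + B[2][1] = 1 + -4 = -3) = -3 (attained at k = 2)
  C[2][2] = min over k of (A[2][0] + B[0][2] = 8 + -1 = 7, A[2][1] + B[1][2] = -1 + 7 = 6, A[2][2] + B[2][2] = 1 + 6 = 7) = 6 (attained at k = 1)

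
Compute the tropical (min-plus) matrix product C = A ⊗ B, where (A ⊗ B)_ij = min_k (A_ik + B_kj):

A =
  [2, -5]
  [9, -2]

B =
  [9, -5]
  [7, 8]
A ⊗ B =
  [2, -3]
  [5, 4]

Apply the min-plus product entry-by-entry:
  C[0][0] = min over k of (A[0][0] + B[0][0] = 2 + 9 = 11, A[0][1] + B[1][0] = -5 + 7 = 2) = 2 (attained at k = 1)
  C[0][1] = min over k of (A[0][0] + B[0][1] = 2 + -5 = -3, A[0][1] + B[1][1] = -5 + 8 = 3) = -3 (attained at k = 0)
  C[1][0] = min over k of (A[1][0] + B[0][0] = 9 + 9 = 18, A[1][1] + B[1][0] = -2 + 7 = 5) = 5 (attained at k = 1)
  C[1][1] = min over k of (A[1][0] + B[0][1] = 9 + -5 = 4, A[1][1] + B[1][1] = -2 + 8 = 6) = 4 (attained at k = 0)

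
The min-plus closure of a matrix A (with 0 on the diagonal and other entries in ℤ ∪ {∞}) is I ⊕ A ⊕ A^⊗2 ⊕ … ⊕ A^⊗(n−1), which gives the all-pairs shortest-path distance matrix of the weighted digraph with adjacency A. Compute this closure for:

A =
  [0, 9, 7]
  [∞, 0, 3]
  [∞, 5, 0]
Closure =
  [0, 9, 7]
  [∞, 0, 3]
  [∞, 5, 0]

This is the Floyd-Warshall all-pairs shortest-path computation. For each intermediate vertex k = 0, 1, …, 2, update dist[i][j] ← min(dist[i][j], dist[i][k] + dist[k][j]). The final matrix gives, for each (i, j), the minimum total weight of any directed path from i to j (possibly empty when i = j).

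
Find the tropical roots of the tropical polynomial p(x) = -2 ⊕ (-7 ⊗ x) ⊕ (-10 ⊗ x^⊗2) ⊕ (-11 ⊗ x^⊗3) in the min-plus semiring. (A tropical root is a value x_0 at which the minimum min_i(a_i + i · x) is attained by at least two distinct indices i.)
Roots: {1, 3, 5}

Each tropical root is a break point of the lower envelope of the lines y = a_i + i · x (there are 4 lines, with slopes 0, 1, ..., 3). Only the lines that attain the minimum somewhere contribute to roots; other lines are dominated. Here the surviving (envelope) indices are i = 3, i = 2, i = 1, i = 0.
Intersections between consecutive envelope lines give the roots: for adjacent envelope indices i < j the intersection is x = (a_i − a_j) / (j − i). Reading off the sorted break points: {1, 3, 5}.
Verification: at each break x_0, at least two indices attain the minimum of min_i(a_i + i · x_0).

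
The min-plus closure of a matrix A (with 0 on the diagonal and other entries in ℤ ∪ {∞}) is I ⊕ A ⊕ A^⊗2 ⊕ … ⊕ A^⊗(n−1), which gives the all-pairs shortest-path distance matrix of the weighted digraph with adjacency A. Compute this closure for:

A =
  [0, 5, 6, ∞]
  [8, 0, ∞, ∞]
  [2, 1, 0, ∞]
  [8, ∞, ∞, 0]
Closure =
  [0, 5, 6, ∞]
  [8, 0, 14, ∞]
  [2, 1, 0, ∞]
  [8, 13, 14, 0]

This is the Floyd-Warshall all-pairs shortest-path computation. For each intermediate vertex k = 0, 1, …, 3, update dist[i][j] ← min(dist[i][j], dist[i][k] + dist[k][j]). The final matrix gives, for each (i, j), the minimum total weight of any directed path from i to j (possibly empty when i = j).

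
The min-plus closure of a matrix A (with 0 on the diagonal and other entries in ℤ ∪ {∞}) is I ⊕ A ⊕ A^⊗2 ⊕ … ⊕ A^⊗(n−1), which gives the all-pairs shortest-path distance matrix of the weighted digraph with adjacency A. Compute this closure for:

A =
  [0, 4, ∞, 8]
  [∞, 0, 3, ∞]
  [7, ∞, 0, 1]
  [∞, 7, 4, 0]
Closure =
  [0, 4, 7, 8]
  [10, 0, 3, 4]
  [7, 8, 0, 1]
  [11, 7, 4, 0]

This is the Floyd-Warshall all-pairs shortest-path computation. For each intermediate vertex k = 0, 1, …, 3, update dist[i][j] ← min(dist[i][j], dist[i][k] + dist[k][j]). The final matrix gives, for each (i, j), the minimum total weight of any directed path from i to j (possibly empty when i = j).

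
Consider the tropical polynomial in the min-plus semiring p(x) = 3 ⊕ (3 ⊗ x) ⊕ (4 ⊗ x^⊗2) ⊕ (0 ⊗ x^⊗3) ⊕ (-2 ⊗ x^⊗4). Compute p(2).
p(2) = 3

A tropical monomial a ⊗ x^⊗i evaluates to a + i · x. Evaluating each term at x = 2:
  Term 0 contributes 3 + 0 · 2 = 3
  Term 1 contributes 3 + 1 · 2 = 5
  Term 2 contributes 4 + 2 · 2 = 8
  Term 3 contributes 0 + 3 · 2 = 6
  Term 4 contributes -2 + 4 · 2 = 6
p(2) = ⊕ of these = min[3, 5, 8, 6, 6] = 3.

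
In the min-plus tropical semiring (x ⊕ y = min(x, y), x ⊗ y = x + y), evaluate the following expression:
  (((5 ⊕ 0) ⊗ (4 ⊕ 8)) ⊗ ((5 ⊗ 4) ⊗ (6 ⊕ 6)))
(((5 ⊕ 0) ⊗ (4 ⊕ 8)) ⊗ ((5 ⊗ 4) ⊗ (6 ⊕ 6))) = 19

Expand innermost to outermost. Recall ⊕ takes the minimum of its arguments and ⊗ takes their sum. Working out the expression (((5 ⊕ 0) ⊗ (4 ⊕ 8)) ⊗ ((5 ⊗ 4) ⊗ (6 ⊕ 6))) gives 19.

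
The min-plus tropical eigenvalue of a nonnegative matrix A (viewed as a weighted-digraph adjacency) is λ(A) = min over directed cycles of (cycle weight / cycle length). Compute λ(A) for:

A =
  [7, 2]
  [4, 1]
λ(A) = 1

Enumerate directed cycles and compute their means (weight / length). Sample:
  cycle 0 → 0: weight = 7, length = 1, mean = 7/1 ≈ 7.000
  cycle 1 → 1: weight = 1, length = 1, mean = 1/1 ≈ 1.000
  cycle 0 → 1 → 0: weight = 6, length = 2, mean = 6/2 ≈ 3.000
  cycle 1 → 0 → 1: weight = 6, length = 2, mean = 6/2 ≈ 3.000
Minimum mean = 1.000, attained e.g. along the cycle 1 → 1 with weight 1 and length 1. So λ(A) = 1/1 = 1.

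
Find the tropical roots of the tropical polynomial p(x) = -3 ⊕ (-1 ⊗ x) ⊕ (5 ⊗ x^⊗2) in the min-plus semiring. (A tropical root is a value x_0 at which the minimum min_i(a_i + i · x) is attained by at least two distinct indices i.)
Roots: {-6, -2}

Each tropical root is a break point of the lower envelope of the lines y = a_i + i · x (there are 3 lines, with slopes 0, 1, ..., 2). Only the lines that attain the minimum somewhere contribute to roots; other lines are dominated. Here the surviving (envelope) indices are i = 2, i = 1, i = 0.
Intersections between consecutive envelope lines give the roots: for adjacent envelope indices i < j the intersection is x = (a_i − a_j) / (j − i). Reading off the sorted break points: {-6, -2}.
Verification: at each break x_0, at least two indices attain the minimum of min_i(a_i + i · x_0).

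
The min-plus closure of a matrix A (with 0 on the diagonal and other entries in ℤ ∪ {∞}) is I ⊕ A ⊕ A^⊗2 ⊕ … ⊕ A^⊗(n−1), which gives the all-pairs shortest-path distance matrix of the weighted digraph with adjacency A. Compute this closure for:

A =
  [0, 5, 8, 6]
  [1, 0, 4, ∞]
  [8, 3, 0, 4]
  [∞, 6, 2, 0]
Closure =
  [0, 5, 8, 6]
  [1, 0, 4, 7]
  [4, 3, 0, 4]
  [6, 5, 2, 0]

This is the Floyd-Warshall all-pairs shortest-path computation. For each intermediate vertex k = 0, 1, …, 3, update dist[i][j] ← min(dist[i][j], dist[i][k] + dist[k][j]). The final matrix gives, for each (i, j), the minimum total weight of any directed path from i to j (possibly empty when i = j).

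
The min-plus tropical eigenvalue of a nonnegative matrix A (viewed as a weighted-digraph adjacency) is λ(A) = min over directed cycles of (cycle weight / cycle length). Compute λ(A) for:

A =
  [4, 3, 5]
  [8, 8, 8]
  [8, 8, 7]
λ(A) = 4

Enumerate directed cycles and compute their means (weight / length). Sample:
  cycle 0 → 0: weight = 4, length = 1, mean = 4/1 ≈ 4.000
  cycle 1 → 1: weight = 8, length = 1, mean = 8/1 ≈ 8.000
  cycle 2 → 2: weight = 7, length = 1, mean = 7/1 ≈ 7.000
  cycle 0 → 1 → 0: weight = 11, length = 2, mean = 11/2 ≈ 5.500
  cycle 0 → 2 → 0: weight = 13, length = 2, mean = 13/2 ≈ 6.500
  cycle 1 → 0 → 1: weight = 11, length = 2, mean = 11/2 ≈ 5.500
Minimum mean = 4.000, attained e.g. along the cycle 0 → 0 with weight 4 and length 1. So λ(A) = 4/1 = 4.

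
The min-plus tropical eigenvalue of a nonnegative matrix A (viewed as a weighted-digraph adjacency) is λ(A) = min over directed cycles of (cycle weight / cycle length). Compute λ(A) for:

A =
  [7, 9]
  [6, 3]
λ(A) = 3

Enumerate directed cycles and compute their means (weight / length). Sample:
  cycle 0 → 0: weight = 7, length = 1, mean = 7/1 ≈ 7.000
  cycle 1 → 1: weight = 3, length = 1, mean = 3/1 ≈ 3.000
  cycle 0 → 1 → 0: weight = 15, length = 2, mean = 15/2 ≈ 7.500
  cycle 1 → 0 → 1: weight = 15, length = 2, mean = 15/2 ≈ 7.500
Minimum mean = 3.000, attained e.g. along the cycle 1 → 1 with weight 3 and length 1. So λ(A) = 3/1 = 3.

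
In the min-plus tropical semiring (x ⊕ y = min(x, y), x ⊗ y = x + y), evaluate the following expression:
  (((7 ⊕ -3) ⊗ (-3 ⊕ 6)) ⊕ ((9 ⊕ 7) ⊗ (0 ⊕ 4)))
(((7 ⊕ -3) ⊗ (-3 ⊕ 6)) ⊕ ((9 ⊕ 7) ⊗ (0 ⊕ 4))) = -6

Expand innermost to outermost. Recall ⊕ takes the minimum of its arguments and ⊗ takes their sum. Working out the expression (((7 ⊕ -3) ⊗ (-3 ⊕ 6)) ⊕ ((9 ⊕ 7) ⊗ (0 ⊕ 4))) gives -6.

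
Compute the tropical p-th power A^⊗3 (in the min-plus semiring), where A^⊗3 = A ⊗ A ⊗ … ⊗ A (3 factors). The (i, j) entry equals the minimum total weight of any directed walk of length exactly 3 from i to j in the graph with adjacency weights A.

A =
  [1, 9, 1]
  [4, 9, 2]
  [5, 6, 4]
A^⊗3 =
  [3, 8, 3]
  [6, 11, 6]
  [7, 12, 7]

Each entry (A^⊗3)_ij equals the minimum over all length-3 walks i = v_0 → v_1 → … → v_3 = j of Σ_t A[v_t][v_{t+1}]. For example, for (i, j) = (0, 2) we minimise over 9 possible intermediate vertex sequences; the minimum is 3, attained along the walk 0 → 0 → 0 → 2.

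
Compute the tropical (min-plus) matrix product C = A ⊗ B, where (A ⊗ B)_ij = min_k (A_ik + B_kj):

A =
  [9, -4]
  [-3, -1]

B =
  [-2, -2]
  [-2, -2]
A ⊗ B =
  [-6, -6]
  [-5, -5]

Apply the min-plus product entry-by-entry:
  C[0][0] = min over k of (A[0][0] + B[0][0] = 9 + -2 = 7, A[0][1] + B[1][0] = -4 + -2 = -6) = -6 (attained at k = 1)
  C[0][1] = min over k of (A[0][0] + B[0][1] = 9 + -2 = 7, A[0][1] + B[1][1] = -4 + -2 = -6) = -6 (attained at k = 1)
  C[1][0] = min over k of (A[1][0] + B[0][0] = -3 + -2 = -5, A[1][1] + B[1][0] = -1 + -2 = -3) = -5 (attained at k = 0)
  C[1][1] = min over k of (A[1][0] + B[0][1] = -3 + -2 = -5, A[1][1] + B[1][1] = -1 + -2 = -3) = -5 (attained at k = 0)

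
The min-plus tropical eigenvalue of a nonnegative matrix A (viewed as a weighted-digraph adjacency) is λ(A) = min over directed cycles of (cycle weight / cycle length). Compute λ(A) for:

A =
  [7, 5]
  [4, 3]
λ(A) = 3

Enumerate directed cycles and compute their means (weight / length). Sample:
  cycle 0 → 0: weight = 7, length = 1, mean = 7/1 ≈ 7.000
  cycle 1 → 1: weight = 3, length = 1, mean = 3/1 ≈ 3.000
  cycle 0 → 1 → 0: weight = 9, length = 2, mean = 9/2 ≈ 4.500
  cycle 1 → 0 → 1: weight = 9, length = 2, mean = 9/2 ≈ 4.500
Minimum mean = 3.000, attained e.g. along the cycle 1 → 1 with weight 3 and length 1. So λ(A) = 3/1 = 3.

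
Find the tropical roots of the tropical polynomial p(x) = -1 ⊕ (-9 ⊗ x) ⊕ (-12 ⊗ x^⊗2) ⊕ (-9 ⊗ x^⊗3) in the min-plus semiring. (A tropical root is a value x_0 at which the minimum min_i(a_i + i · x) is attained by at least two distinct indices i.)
Roots: {-3, 3, 8}

Each tropical root is a break point of the lower envelope of the lines y = a_i + i · x (there are 4 lines, with slopes 0, 1, ..., 3). Only the lines that attain the minimum somewhere contribute to roots; other lines are dominated. Here the surviving (envelope) indices are i = 3, i = 2, i = 1, i = 0.
Intersections between consecutive envelope lines give the roots: for adjacent envelope indices i < j the intersection is x = (a_i − a_j) / (j − i). Reading off the sorted break points: {-3, 3, 8}.
Verification: at each break x_0, at least two indices attain the minimum of min_i(a_i + i · x_0).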